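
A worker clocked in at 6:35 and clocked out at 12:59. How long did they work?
From 6:35 to 12:59:
(12 x 60 + 59) - (6 x 60 + 35) = 779 - 395 = 384 minutes
= 6 hours and 24 minutes

Final answer: 6 hours and 24 minutes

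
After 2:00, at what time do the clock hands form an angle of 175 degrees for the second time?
At t minutes past 2:00, the hour hand is at 30 x 2 + 0.5t degrees and the minute hand is at 6t degrees.
The smaller angle between them is 175 degrees when |30H - 5.5t| = 175 or |30H - 5.5t| = 185.
With H = 2, solve 30 x 2 - 5.5t = +/- target for each target:
  t = (30 x 2 - 175) / 5.5 = -20.91 (outside (0, 60))
  t = (30 x 2 + 175) / 5.5 = 42.73
  t = (30 x 2 - 185) / 5.5 = -22.73 (outside (0, 60))
  t = (30 x 2 + 185) / 5.5 = 44.55
Valid solutions in (0, 60): {42.73, 44.55} minutes.
The second occurrence is t = 44.55 minutes.
The hands form a 175-degree angle at 44.55 minutes past 2:00.

Final answer: 44.55 minutes past 2:00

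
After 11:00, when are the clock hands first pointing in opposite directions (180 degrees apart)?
For hands to be 180 degrees apart: |30H - 5.5t| = 180
With H = 11: t = (30 x 11 + 180)/5.5 = 92.73 or t = (30 x 11 - 180)/5.5 = 27.27
First valid solution (0 < t < 60): t = 27.27 minutes
The hands are opposite at 27.27 minutes past 11:00.

Final answer: 27.27 minutes past 11:00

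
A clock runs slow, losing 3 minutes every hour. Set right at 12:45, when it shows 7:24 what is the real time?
For every 60 true minutes, the faulty clock advances 57 minutes, so 1 faulty-clock minute corresponds to 60/57 true minutes.
From 12:45 to 7:24 on the faulty dial is 399 minutes.
True elapsed: 399 x 60/57 = 420 minutes = 7 hours.
True time: 12:45 + 7 hours = 7:45.

Final answer: 7:45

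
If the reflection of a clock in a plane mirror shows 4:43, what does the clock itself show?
Reflection across the vertical (12-6) axis maps a hand at angle A degrees to (360 - A) degrees, which sends a reading of T minutes past 12:00 to (720 - T) minutes past 12:00.
Mirror reads 4:43 = 283 minutes past 12:00.
Actual time: (720 - 283) mod 720 = 437 minutes = 7:17.

Final answer: 7:17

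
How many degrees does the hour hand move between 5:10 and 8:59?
The hour hand moves 0.5 degrees per minute.
Time elapsed: 8:59 - 5:10 = 229 minutes
Angular displacement: 229 x 0.5 = 114.5 degrees

Final answer: 114.5 degrees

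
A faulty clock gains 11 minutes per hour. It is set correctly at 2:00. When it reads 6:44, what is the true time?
For every 60 true minutes, the faulty clock advances 71 minutes, so 1 faulty-clock minute corresponds to 60/71 true minutes.
From 2:00 to 6:44 on the faulty dial is 284 minutes.
True elapsed: 284 x 60/71 = 240 minutes = 4 hours.
True time: 2:00 + 4 hours = 6:00.

Final answer: 6:00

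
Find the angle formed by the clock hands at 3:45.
Hour hand position: 3 x 30 + 45 x 0.5 = 112.5 degrees
Minute hand position: 45 x 6 = 270 degrees
Difference: |112.5 - 270| = 157.5 degrees
The angle between the hands is 157.5 degrees

Final answer: 157.5 degrees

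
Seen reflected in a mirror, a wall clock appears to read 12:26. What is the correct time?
Reflection across the vertical (12-6) axis maps a hand at angle A degrees to (360 - A) degrees, which sends a reading of T minutes past 12:00 to (720 - T) minutes past 12:00.
Mirror reads 12:26 = 26 minutes past 12:00.
Actual time: (720 - 26) mod 720 = 694 minutes = 11:34.

Final answer: 11:34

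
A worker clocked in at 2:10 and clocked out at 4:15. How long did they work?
From 2:10 to 4:15:
(4 x 60 + 15) - (2 x 60 + 10) = 255 - 130 = 125 minutes
= 2 hours and 5 minutes

Final answer: 2 hours and 5 minutes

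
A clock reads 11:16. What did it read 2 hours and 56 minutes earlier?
Starting time: 11:16 = 676 total minutes past 12:00
Subtracting: 2 hours and 56 minutes = 176 minutes
676 - 176 = 500 minutes
= 8 hours and 20 minutes past 12:00 = 8:20

Final answer: 8:20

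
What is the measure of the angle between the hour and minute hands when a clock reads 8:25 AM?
Hour hand position: 8 x 30 + 25 x 0.5 = 252.5 degrees
Minute hand position: 25 x 6 = 150 degrees
Difference: |252.5 - 150| = 102.5 degrees
The angle between the hands is 102.5 degrees

Final answer: 102.5 degrees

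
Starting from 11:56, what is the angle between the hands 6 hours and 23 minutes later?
First find the time 6 hours and 23 minutes after 11:56.
Total minutes: 11 x 60 + 56 + 6 x 60 + 23 = 1099.
1099 mod 720 = 379 minutes = 6:19.
Now compute the angle at 6:19:
Hour hand: 6 x 30 + 19 x 0.5 = 189.5 degrees
Minute hand: 19 x 6 = 114 degrees
Difference: |189.5 - 114| = 75.5 degrees
The angle is 75.5 degrees

Final answer: 75.5 degrees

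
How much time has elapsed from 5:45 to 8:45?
From 5:45 to 8:45:
(8 x 60 + 45) - (5 x 60 + 45) = 525 - 345 = 180 minutes
= 3 hours

Final answer: 3 hours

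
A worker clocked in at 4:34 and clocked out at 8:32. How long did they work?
From 4:34 to 8:32:
(8 x 60 + 32) - (4 x 60 + 34) = 512 - 274 = 238 minutes
= 3 hours and 58 minutes

Final answer: 3 hours and 58 minutes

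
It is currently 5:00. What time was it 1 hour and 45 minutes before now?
Starting time: 5:00 = 300 total minutes past 12:00
Subtracting: 1 hour and 45 minutes = 105 minutes
300 - 105 = 195 minutes
= 3 hours and 15 minutes past 12:00 = 3:15

Final answer: 3:15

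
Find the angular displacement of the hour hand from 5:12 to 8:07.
The hour hand moves 0.5 degrees per minute.
Time elapsed: 8:07 - 5:12 = 175 minutes
Angular displacement: 175 x 0.5 = 87.5 degrees

Final answer: 87.5 degrees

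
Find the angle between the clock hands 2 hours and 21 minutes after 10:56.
First find the time 2 hours and 21 minutes after 10:56.
Total minutes: 10 x 60 + 56 + 2 x 60 + 21 = 797.
797 mod 720 = 77 minutes = 1:17.
Now compute the angle at 1:17:
Hour hand: 1 x 30 + 17 x 0.5 = 38.5 degrees
Minute hand: 17 x 6 = 102 degrees
Difference: |38.5 - 102| = 63.5 degrees
The angle is 63.5 degrees

Final answer: 63.5 degrees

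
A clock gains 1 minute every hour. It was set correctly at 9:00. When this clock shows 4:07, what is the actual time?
For every 60 true minutes, the faulty clock advances 61 minutes, so 1 faulty-clock minute corresponds to 60/61 true minutes.
From 9:00 to 4:07 on the faulty dial is 427 minutes.
True elapsed: 427 x 60/61 = 420 minutes = 7 hours.
True time: 9:00 + 7 hours = 4:00.

Final answer: 4:00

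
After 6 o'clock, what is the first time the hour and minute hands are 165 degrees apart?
At t minutes past 6:00, the hour hand is at 30 x 6 + 0.5t degrees and the minute hand is at 6t degrees.
The smaller angle between them is 165 degrees when |30H - 5.5t| = 165 or |30H - 5.5t| = 195.
With H = 6, solve 30 x 6 - 5.5t = +/- target for each target:
  t = (30 x 6 - 165) / 5.5 = 2.73
  t = (30 x 6 + 165) / 5.5 = 62.73 (outside (0, 60))
  t = (30 x 6 - 195) / 5.5 = -2.73 (outside (0, 60))
  t = (30 x 6 + 195) / 5.5 = 68.18 (outside (0, 60))
Valid solutions in (0, 60): {2.73} minutes.
The first occurrence is t = 2.73 minutes.
The hands form a 165-degree angle at 2.73 minutes past 6:00.

Final answer: 2.73 minutes past 6:00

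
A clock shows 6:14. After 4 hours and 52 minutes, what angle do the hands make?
First find the time 4 hours and 52 minutes after 6:14.
Total minutes: 6 x 60 + 14 + 4 x 60 + 52 = 666.
666 mod 720 = 666 minutes = 11:06.
Now compute the angle at 11:06:
Hour hand: 11 x 30 + 6 x 0.5 = 333 degrees
Minute hand: 6 x 6 = 36 degrees
Difference: |333 - 36| = 297 degrees
Smaller angle: 360 - 297 = 63 degrees

Final answer: 63 degrees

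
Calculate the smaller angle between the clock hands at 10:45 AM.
Hour hand position: 10 x 30 + 45 x 0.5 = 322.5 degrees
Minute hand position: 45 x 6 = 270 degrees
Difference: |322.5 - 270| = 52.5 degrees
The angle between the hands is 52.5 degrees

Final answer: 52.5 degrees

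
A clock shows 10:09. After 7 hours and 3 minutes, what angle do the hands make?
First find the time 7 hours and 3 minutes after 10:09.
Total minutes: 10 x 60 + 9 + 7 x 60 + 3 = 1032.
1032 mod 720 = 312 minutes = 5:12.
Now compute the angle at 5:12:
Hour hand: 5 x 30 + 12 x 0.5 = 156 degrees
Minute hand: 12 x 6 = 72 degrees
Difference: |156 - 72| = 84 degrees
The angle is 84 degrees

Final answer: 84 degrees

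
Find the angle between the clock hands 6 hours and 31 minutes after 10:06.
First find the time 6 hours and 31 minutes after 10:06.
Total minutes: 10 x 60 + 6 + 6 x 60 + 31 = 997.
997 mod 720 = 277 minutes = 4:37.
Now compute the angle at 4:37:
Hour hand: 4 x 30 + 37 x 0.5 = 138.5 degrees
Minute hand: 37 x 6 = 222 degrees
Difference: |138.5 - 222| = 83.5 degrees
The angle is 83.5 degrees

Final answer: 83.5 degrees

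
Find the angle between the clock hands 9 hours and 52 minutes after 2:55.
First find the time 9 hours and 52 minutes after 2:55.
Total minutes: 2 x 60 + 55 + 9 x 60 + 52 = 767.
767 mod 720 = 47 minutes = 12:47.
Now compute the angle at 12:47:
Hour hand: 0 x 30 + 47 x 0.5 = 23.5 degrees
Minute hand: 47 x 6 = 282 degrees
Difference: |23.5 - 282| = 258.5 degrees
Smaller angle: 360 - 258.5 = 101.5 degrees

Final answer: 101.5 degrees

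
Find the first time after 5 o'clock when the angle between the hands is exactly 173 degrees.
At t minutes past 5:00, the hour hand is at 30 x 5 + 0.5t degrees and the minute hand is at 6t degrees.
The smaller angle between them is 173 degrees when |30H - 5.5t| = 173 or |30H - 5.5t| = 187.
With H = 5, solve 30 x 5 - 5.5t = +/- target for each target:
  t = (30 x 5 - 173) / 5.5 = -4.18 (outside (0, 60))
  t = (30 x 5 + 173) / 5.5 = 58.73
  t = (30 x 5 - 187) / 5.5 = -6.73 (outside (0, 60))
  t = (30 x 5 + 187) / 5.5 = 61.27 (outside (0, 60))
Valid solutions in (0, 60): {58.73} minutes.
The first occurrence is t = 58.73 minutes.
The hands form a 173-degree angle at 58.73 minutes past 5:00.

Final answer: 58.73 minutes past 5:00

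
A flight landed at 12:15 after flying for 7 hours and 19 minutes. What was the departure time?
Starting time: 12:15 = 15 total minutes past 12:00
Subtracting: 7 hours and 19 minutes = 439 minutes
15 - 439 = -424 (negative, add 12 hours = 720) = 296 minutes
= 4 hours and 56 minutes past 12:00 = 4:56

Final answer: 4:56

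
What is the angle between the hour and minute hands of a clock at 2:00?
Hour hand position: 2 x 30 + 0 x 0.5 = 60 degrees
Minute hand position: 0 x 6 = 0 degrees
Difference: |60 - 0| = 60 degrees
The angle between the hands is 60 degrees

Final answer: 60 degrees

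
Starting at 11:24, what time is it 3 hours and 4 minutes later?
Starting time: 11:24
Adding 4 minutes to 24 minutes: 24 + 4 = 28 minutes
Adding 3 hours: 11 + 3 = 14 - 12 = 2
Final time: 2:28

Final answer: 2:28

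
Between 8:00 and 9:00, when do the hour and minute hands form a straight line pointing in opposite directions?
For hands to be 180 degrees apart: |30H - 5.5t| = 180
With H = 8: t = (30 x 8 + 180)/5.5 = 76.36 or t = (30 x 8 - 180)/5.5 = 10.91
First valid solution (0 < t < 60): t = 10.91 minutes
The hands are opposite at 10.91 minutes past 8:00.

Final answer: 10.91 minutes past 8:00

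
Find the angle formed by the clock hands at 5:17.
Hour hand position: 5 x 30 + 17 x 0.5 = 158.5 degrees
Minute hand position: 17 x 6 = 102 degrees
Difference: |158.5 - 102| = 56.5 degrees
The angle between the hands is 56.5 degrees

Final answer: 56.5 degrees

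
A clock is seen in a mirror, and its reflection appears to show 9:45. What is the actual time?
Reflection across the vertical (12-6) axis maps a hand at angle A degrees to (360 - A) degrees, which sends a reading of T minutes past 12:00 to (720 - T) minutes past 12:00.
Mirror reads 9:45 = 585 minutes past 12:00.
Actual time: (720 - 585) mod 720 = 135 minutes = 2:15.

Final answer: 2:15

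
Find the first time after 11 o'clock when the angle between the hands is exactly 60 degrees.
At t minutes past 11:00, the hour hand is at 30 x 11 + 0.5t degrees and the minute hand is at 6t degrees.
The smaller angle between them is 60 degrees when |30H - 5.5t| = 60 or |30H - 5.5t| = 300.
With H = 11, solve 30 x 11 - 5.5t = +/- target for each target:
  t = (30 x 11 - 60) / 5.5 = 49.09
  t = (30 x 11 + 60) / 5.5 = 70.91 (outside (0, 60))
  t = (30 x 11 - 300) / 5.5 = 5.45
  t = (30 x 11 + 300) / 5.5 = 114.55 (outside (0, 60))
Valid solutions in (0, 60): {5.45, 49.09} minutes.
The first occurrence is t = 5.45 minutes.
The hands form a 60-degree angle at 5.45 minutes past 11:00.

Final answer: 5.45 minutes past 11:00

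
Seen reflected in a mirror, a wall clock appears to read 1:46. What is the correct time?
Reflection across the vertical (12-6) axis maps a hand at angle A degrees to (360 - A) degrees, which sends a reading of T minutes past 12:00 to (720 - T) minutes past 12:00.
Mirror reads 1:46 = 106 minutes past 12:00.
Actual time: (720 - 106) mod 720 = 614 minutes = 10:14.

Final answer: 10:14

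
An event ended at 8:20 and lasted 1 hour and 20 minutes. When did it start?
Starting time: 8:20 = 500 total minutes past 12:00
Subtracting: 1 hour and 20 minutes = 80 minutes
500 - 80 = 420 minutes
= 7 hours past 12:00 = 7:00

Final answer: 7:00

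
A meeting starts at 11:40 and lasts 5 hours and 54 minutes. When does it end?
Starting time: 11:40
Adding 54 minutes to 40 minutes: 40 + 54 = 94 minutes = 1 hour and 34 minutes
Adding 5 hours: 11 + 5 + 1 (carry) = 17 - 12 = 5
Final time: 5:34

Final answer: 5:34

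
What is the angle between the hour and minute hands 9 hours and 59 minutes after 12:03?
First find the time 9 hours and 59 minutes after 12:03.
Total minutes: 12 x 60 + 3 + 9 x 60 + 59 = 1322.
1322 mod 720 = 602 minutes = 10:02.
Now compute the angle at 10:02:
Hour hand: 10 x 30 + 2 x 0.5 = 301 degrees
Minute hand: 2 x 6 = 12 degrees
Difference: |301 - 12| = 289 degrees
Smaller angle: 360 - 289 = 71 degrees

Final answer: 71 degrees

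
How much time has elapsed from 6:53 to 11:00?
From 6:53 to 11:00:
(11 x 60 + 0) - (6 x 60 + 53) = 660 - 413 = 247 minutes
= 4 hours and 7 minutes

Final answer: 4 hours and 7 minutes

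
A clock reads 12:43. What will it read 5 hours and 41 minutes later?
Starting time: 12:43
Adding 41 minutes to 43 minutes: 43 + 41 = 84 minutes = 1 hour and 24 minutes
Adding 5 hours: 12 + 5 + 1 (carry) = 18 - 12 = 6
Final time: 6:24

Final answer: 6:24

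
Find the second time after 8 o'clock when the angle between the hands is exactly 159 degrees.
At t minutes past 8:00, the hour hand is at 30 x 8 + 0.5t degrees and the minute hand is at 6t degrees.
The smaller angle between them is 159 degrees when |30H - 5.5t| = 159 or |30H - 5.5t| = 201.
With H = 8, solve 30 x 8 - 5.5t = +/- target for each target:
  t = (30 x 8 - 159) / 5.5 = 14.73
  t = (30 x 8 + 159) / 5.5 = 72.55 (outside (0, 60))
  t = (30 x 8 - 201) / 5.5 = 7.09
  t = (30 x 8 + 201) / 5.5 = 80.18 (outside (0, 60))
Valid solutions in (0, 60): {7.09, 14.73} minutes.
The second occurrence is t = 14.73 minutes.
The hands form a 159-degree angle at 14.73 minutes past 8:00.

Final answer: 14.73 minutes past 8:00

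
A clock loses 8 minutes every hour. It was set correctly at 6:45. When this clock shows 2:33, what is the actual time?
For every 60 true minutes, the faulty clock advances 52 minutes, so 1 faulty-clock minute corresponds to 60/52 true minutes.
From 6:45 to 2:33 on the faulty dial is 468 minutes.
True elapsed: 468 x 60/52 = 540 minutes = 9 hours.
True time: 6:45 + 9 hours = 3:45.

Final answer: 3:45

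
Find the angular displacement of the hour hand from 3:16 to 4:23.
The hour hand moves 0.5 degrees per minute.
Time elapsed: 4:23 - 3:16 = 67 minutes
Angular displacement: 67 x 0.5 = 33.5 degrees

Final answer: 33.5 degrees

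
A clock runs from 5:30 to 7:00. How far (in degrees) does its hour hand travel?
The hour hand moves 0.5 degrees per minute.
Time elapsed: 7:00 - 5:30 = 90 minutes
Angular displacement: 90 x 0.5 = 45 degrees

Final answer: 45 degrees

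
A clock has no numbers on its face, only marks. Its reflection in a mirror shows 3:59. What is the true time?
Reflection across the vertical (12-6) axis maps a hand at angle A degrees to (360 - A) degrees, which sends a reading of T minutes past 12:00 to (720 - T) minutes past 12:00.
Mirror reads 3:59 = 239 minutes past 12:00.
Actual time: (720 - 239) mod 720 = 481 minutes = 8:01.

Final answer: 8:01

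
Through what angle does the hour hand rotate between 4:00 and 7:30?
The hour hand moves 0.5 degrees per minute.
Time elapsed: 7:30 - 4:00 = 210 minutes
Angular displacement: 210 x 0.5 = 105 degrees

Final answer: 105 degrees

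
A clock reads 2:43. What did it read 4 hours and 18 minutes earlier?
Starting time: 2:43 = 163 total minutes past 12:00
Subtracting: 4 hours and 18 minutes = 258 minutes
163 - 258 = -95 (negative, add 12 hours = 720) = 625 minutes
= 10 hours and 25 minutes past 12:00 = 10:25

Final answer: 10:25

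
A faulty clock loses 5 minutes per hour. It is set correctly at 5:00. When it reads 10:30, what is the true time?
For every 60 true minutes, the faulty clock advances 55 minutes, so 1 faulty-clock minute corresponds to 60/55 true minutes.
From 5:00 to 10:30 on the faulty dial is 330 minutes.
True elapsed: 330 x 60/55 = 360 minutes = 6 hours.
True time: 5:00 + 6 hours = 11:00.

Final answer: 11:00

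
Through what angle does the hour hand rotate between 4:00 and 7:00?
The hour hand moves 0.5 degrees per minute.
Time elapsed: 7:00 - 4:00 = 180 minutes
Angular displacement: 180 x 0.5 = 90 degrees

Final answer: 90 degrees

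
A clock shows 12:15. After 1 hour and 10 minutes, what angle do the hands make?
First find the time 1 hour and 10 minutes after 12:15.
Total minutes: 12 x 60 + 15 + 1 x 60 + 10 = 805.
805 mod 720 = 85 minutes = 1:25.
Now compute the angle at 1:25:
Hour hand: 1 x 30 + 25 x 0.5 = 42.5 degrees
Minute hand: 25 x 6 = 150 degrees
Difference: |42.5 - 150| = 107.5 degrees
The angle is 107.5 degrees

Final answer: 107.5 degrees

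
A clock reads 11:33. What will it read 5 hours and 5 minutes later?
Starting time: 11:33
Adding 5 minutes to 33 minutes: 33 + 5 = 38 minutes
Adding 5 hours: 11 + 5 = 16 - 12 = 4
Final time: 4:38

Final answer: 4:38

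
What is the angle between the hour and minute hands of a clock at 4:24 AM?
Hour hand position: 4 x 30 + 24 x 0.5 = 132 degrees
Minute hand position: 24 x 6 = 144 degrees
Difference: |132 - 144| = 12 degrees
The angle between the hands is 12 degrees

Final answer: 12 degrees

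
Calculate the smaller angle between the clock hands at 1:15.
Hour hand position: 1 x 30 + 15 x 0.5 = 37.5 degrees
Minute hand position: 15 x 6 = 90 degrees
Difference: |37.5 - 90| = 52.5 degrees
The angle between the hands is 52.5 degrees

Final answer: 52.5 degrees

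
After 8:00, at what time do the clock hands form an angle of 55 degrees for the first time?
At t minutes past 8:00, the hour hand is at 30 x 8 + 0.5t degrees and the minute hand is at 6t degrees.
The smaller angle between them is 55 degrees when |30H - 5.5t| = 55 or |30H - 5.5t| = 305.
With H = 8, solve 30 x 8 - 5.5t = +/- target for each target:
  t = (30 x 8 - 55) / 5.5 = 33.64
  t = (30 x 8 + 55) / 5.5 = 53.64
  t = (30 x 8 - 305) / 5.5 = -11.82 (outside (0, 60))
  t = (30 x 8 + 305) / 5.5 = 99.09 (outside (0, 60))
Valid solutions in (0, 60): {33.64, 53.64} minutes.
The first occurrence is t = 33.64 minutes.
The hands form a 55-degree angle at 33.64 minutes past 8:00.

Final answer: 33.64 minutes past 8:00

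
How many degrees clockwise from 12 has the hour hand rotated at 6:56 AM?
The hour hand moves 30 degrees per hour and 0.5 degrees per minute.
At 6:56: (6) x 30 + 56 x 0.5 = 180 + 28 = 208 degrees

Final answer: 208 degrees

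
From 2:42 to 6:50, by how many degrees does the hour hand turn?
The hour hand moves 0.5 degrees per minute.
Time elapsed: 6:50 - 2:42 = 248 minutes
Angular displacement: 248 x 0.5 = 124 degrees

Final answer: 124 degrees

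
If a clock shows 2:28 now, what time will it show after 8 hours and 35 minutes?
Starting time: 2:28
Adding 35 minutes to 28 minutes: 28 + 35 = 63 minutes = 1 hour and 3 minutes
Adding 8 hours: 2 + 8 + 1 (carry) = 11
Final time: 11:03

Final answer: 11:03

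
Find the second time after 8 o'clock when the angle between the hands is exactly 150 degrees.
At t minutes past 8:00, the hour hand is at 30 x 8 + 0.5t degrees and the minute hand is at 6t degrees.
The smaller angle between them is 150 degrees when |30H - 5.5t| = 150 or |30H - 5.5t| = 210.
With H = 8, solve 30 x 8 - 5.5t = +/- target for each target:
  t = (30 x 8 - 150) / 5.5 = 16.36
  t = (30 x 8 + 150) / 5.5 = 70.91 (outside (0, 60))
  t = (30 x 8 - 210) / 5.5 = 5.45
  t = (30 x 8 + 210) / 5.5 = 81.82 (outside (0, 60))
Valid solutions in (0, 60): {5.45, 16.36} minutes.
The second occurrence is t = 16.36 minutes.
The hands form a 150-degree angle at 16.36 minutes past 8:00.

Final answer: 16.36 minutes past 8:00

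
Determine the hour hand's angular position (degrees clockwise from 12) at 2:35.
The hour hand moves 30 degrees per hour and 0.5 degrees per minute.
At 2:35: (2) x 30 + 35 x 0.5 = 60 + 17.5 = 77.5 degrees

Final answer: 77.5 degrees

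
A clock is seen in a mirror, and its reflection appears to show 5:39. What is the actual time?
Reflection across the vertical (12-6) axis maps a hand at angle A degrees to (360 - A) degrees, which sends a reading of T minutes past 12:00 to (720 - T) minutes past 12:00.
Mirror reads 5:39 = 339 minutes past 12:00.
Actual time: (720 - 339) mod 720 = 381 minutes = 6:21.

Final answer: 6:21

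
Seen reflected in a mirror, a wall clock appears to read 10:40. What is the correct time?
Reflection across the vertical (12-6) axis maps a hand at angle A degrees to (360 - A) degrees, which sends a reading of T minutes past 12:00 to (720 - T) minutes past 12:00.
Mirror reads 10:40 = 640 minutes past 12:00.
Actual time: (720 - 640) mod 720 = 80 minutes = 1:20.

Final answer: 1:20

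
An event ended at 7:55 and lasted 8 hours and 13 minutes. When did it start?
Starting time: 7:55 = 475 total minutes past 12:00
Subtracting: 8 hours and 13 minutes = 493 minutes
475 - 493 = -18 (negative, add 12 hours = 720) = 702 minutes
= 11 hours and 42 minutes past 12:00 = 11:42

Final answer: 11:42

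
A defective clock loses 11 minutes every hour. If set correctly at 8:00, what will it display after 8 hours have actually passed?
For every 60 true minutes, the faulty clock advances 60 - 11 = 49 minutes.
True elapsed: 8 hours = 480 minutes.
Faulty clock advances: 480 x 49/60 = 392 minutes (drift: 88 minutes behind).
Shown time: 8:00 + 392 minutes = 2:32.

Final answer: 2:32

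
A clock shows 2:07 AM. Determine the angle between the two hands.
Hour hand position: 2 x 30 + 7 x 0.5 = 63.5 degrees
Minute hand position: 7 x 6 = 42 degrees
Difference: |63.5 - 42| = 21.5 degrees
The angle between the hands is 21.5 degrees

Final answer: 21.5 degrees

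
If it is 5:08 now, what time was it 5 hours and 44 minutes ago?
Starting time: 5:08 = 308 total minutes past 12:00
Subtracting: 5 hours and 44 minutes = 344 minutes
308 - 344 = -36 (negative, add 12 hours = 720) = 684 minutes
= 11 hours and 24 minutes past 12:00 = 11:24

Final answer: 11:24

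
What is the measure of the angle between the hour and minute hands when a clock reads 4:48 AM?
Hour hand position: 4 x 30 + 48 x 0.5 = 144 degrees
Minute hand position: 48 x 6 = 288 degrees
Difference: |144 - 288| = 144 degrees
The angle between the hands is 144 degrees

Final answer: 144 degrees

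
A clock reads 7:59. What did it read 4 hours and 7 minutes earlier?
Starting time: 7:59 = 479 total minutes past 12:00
Subtracting: 4 hours and 7 minutes = 247 minutes
479 - 247 = 232 minutes
= 3 hours and 52 minutes past 12:00 = 3:52

Final answer: 3:52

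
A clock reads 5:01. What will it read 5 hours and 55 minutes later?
Starting time: 5:01
Adding 55 minutes to 1 minute: 1 + 55 = 56 minutes
Adding 5 hours: 5 + 5 = 10
Final time: 10:56

Final answer: 10:56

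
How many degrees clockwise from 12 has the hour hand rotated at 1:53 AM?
The hour hand moves 30 degrees per hour and 0.5 degrees per minute.
At 1:53: (1) x 30 + 53 x 0.5 = 30 + 26.5 = 56.5 degrees

Final answer: 56.5 degrees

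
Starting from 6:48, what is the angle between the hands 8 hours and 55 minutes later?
First find the time 8 hours and 55 minutes after 6:48.
Total minutes: 6 x 60 + 48 + 8 x 60 + 55 = 943.
943 mod 720 = 223 minutes = 3:43.
Now compute the angle at 3:43:
Hour hand: 3 x 30 + 43 x 0.5 = 111.5 degrees
Minute hand: 43 x 6 = 258 degrees
Difference: |111.5 - 258| = 146.5 degrees
The angle is 146.5 degrees

Final answer: 146.5 degrees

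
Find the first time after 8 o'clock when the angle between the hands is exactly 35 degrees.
At t minutes past 8:00, the hour hand is at 30 x 8 + 0.5t degrees and the minute hand is at 6t degrees.
The smaller angle between them is 35 degrees when |30H - 5.5t| = 35 or |30H - 5.5t| = 325.
With H = 8, solve 30 x 8 - 5.5t = +/- target for each target:
  t = (30 x 8 - 35) / 5.5 = 37.27
  t = (30 x 8 + 35) / 5.5 = 50
  t = (30 x 8 - 325) / 5.5 = -15.45 (outside (0, 60))
  t = (30 x 8 + 325) / 5.5 = 102.73 (outside (0, 60))
Valid solutions in (0, 60): {37.27, 50} minutes.
The first occurrence is t = 37.27 minutes.
The hands form a 35-degree angle at 37.27 minutes past 8:00.

Final answer: 37.27 minutes past 8:00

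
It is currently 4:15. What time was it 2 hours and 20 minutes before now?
Starting time: 4:15 = 255 total minutes past 12:00
Subtracting: 2 hours and 20 minutes = 140 minutes
255 - 140 = 115 minutes
= 1 hour and 55 minutes past 12:00 = 1:55

Final answer: 1:55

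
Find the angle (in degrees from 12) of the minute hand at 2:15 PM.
The minute hand moves 6 degrees per minute.
At 2:15: 15 x 6 = 90 degrees

Final answer: 90 degrees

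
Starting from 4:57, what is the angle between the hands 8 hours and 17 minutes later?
First find the time 8 hours and 17 minutes after 4:57.
Total minutes: 4 x 60 + 57 + 8 x 60 + 17 = 794.
794 mod 720 = 74 minutes = 1:14.
Now compute the angle at 1:14:
Hour hand: 1 x 30 + 14 x 0.5 = 37 degrees
Minute hand: 14 x 6 = 84 degrees
Difference: |37 - 84| = 47 degrees
The angle is 47 degrees

Final answer: 47 degrees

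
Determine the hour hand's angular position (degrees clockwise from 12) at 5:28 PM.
The hour hand moves 30 degrees per hour and 0.5 degrees per minute.
At 5:28: (5) x 30 + 28 x 0.5 = 150 + 14 = 164 degrees

Final answer: 164 degrees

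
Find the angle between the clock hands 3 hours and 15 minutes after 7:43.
First find the time 3 hours and 15 minutes after 7:43.
Total minutes: 7 x 60 + 43 + 3 x 60 + 15 = 658.
658 mod 720 = 658 minutes = 10:58.
Now compute the angle at 10:58:
Hour hand: 10 x 30 + 58 x 0.5 = 329 degrees
Minute hand: 58 x 6 = 348 degrees
Difference: |329 - 348| = 19 degrees
The angle is 19 degrees

Final answer: 19 degrees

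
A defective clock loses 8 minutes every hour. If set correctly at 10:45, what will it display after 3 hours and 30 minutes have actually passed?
For every 60 true minutes, the faulty clock advances 60 - 8 = 52 minutes.
True elapsed: 3 hours and 30 minutes = 210 minutes.
Faulty clock advances: 210 x 52/60 = 182 minutes (drift: 28 minutes behind).
Shown time: 10:45 + 182 minutes = 1:47.

Final answer: 1:47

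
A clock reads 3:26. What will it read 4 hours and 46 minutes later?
Starting time: 3:26
Adding 46 minutes to 26 minutes: 26 + 46 = 72 minutes = 1 hour and 12 minutes
Adding 4 hours: 3 + 4 + 1 (carry) = 8
Final time: 8:12

Final answer: 8:12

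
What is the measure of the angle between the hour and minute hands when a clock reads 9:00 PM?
Hour hand position: 9 x 30 + 0 x 0.5 = 270 degrees
Minute hand position: 0 x 6 = 0 degrees
Difference: |270 - 0| = 270 degrees
Since 270 > 180, the smaller angle is 360 - 270 = 90 degrees

Final answer: 90 degrees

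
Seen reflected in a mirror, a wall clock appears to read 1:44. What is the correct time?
Reflection across the vertical (12-6) axis maps a hand at angle A degrees to (360 - A) degrees, which sends a reading of T minutes past 12:00 to (720 - T) minutes past 12:00.
Mirror reads 1:44 = 104 minutes past 12:00.
Actual time: (720 - 104) mod 720 = 616 minutes = 10:16.

Final answer: 10:16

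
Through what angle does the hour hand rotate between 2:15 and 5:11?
The hour hand moves 0.5 degrees per minute.
Time elapsed: 5:11 - 2:15 = 176 minutes
Angular displacement: 176 x 0.5 = 88 degrees

Final answer: 88 degrees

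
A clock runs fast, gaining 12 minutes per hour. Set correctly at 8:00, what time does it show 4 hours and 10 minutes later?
For every 60 true minutes, the faulty clock advances 60 + 12 = 72 minutes.
True elapsed: 4 hours and 10 minutes = 250 minutes.
Faulty clock advances: 250 x 72/60 = 300 minutes (drift: 50 minutes ahead).
Shown time: 8:00 + 300 minutes = 1:00.

Final answer: 1:00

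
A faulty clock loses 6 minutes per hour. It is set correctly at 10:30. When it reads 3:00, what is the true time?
For every 60 true minutes, the faulty clock advances 54 minutes, so 1 faulty-clock minute corresponds to 60/54 true minutes.
From 10:30 to 3:00 on the faulty dial is 270 minutes.
True elapsed: 270 x 60/54 = 300 minutes = 5 hours.
True time: 10:30 + 5 hours = 3:30.

Final answer: 3:30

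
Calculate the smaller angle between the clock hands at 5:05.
Hour hand position: 5 x 30 + 5 x 0.5 = 152.5 degrees
Minute hand position: 5 x 6 = 30 degrees
Difference: |152.5 - 30| = 122.5 degrees
The angle between the hands is 122.5 degrees

Final answer: 122.5 degrees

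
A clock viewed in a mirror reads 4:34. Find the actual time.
Reflection across the vertical (12-6) axis maps a hand at angle A degrees to (360 - A) degrees, which sends a reading of T minutes past 12:00 to (720 - T) minutes past 12:00.
Mirror reads 4:34 = 274 minutes past 12:00.
Actual time: (720 - 274) mod 720 = 446 minutes = 7:26.

Final answer: 7:26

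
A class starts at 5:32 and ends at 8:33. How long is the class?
From 5:32 to 8:33:
(8 x 60 + 33) - (5 x 60 + 32) = 513 - 332 = 181 minutes
= 3 hours and 1 minute

Final answer: 3 hours and 1 minute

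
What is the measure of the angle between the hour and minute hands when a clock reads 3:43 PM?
Hour hand position: 3 x 30 + 43 x 0.5 = 111.5 degrees
Minute hand position: 43 x 6 = 258 degrees
Difference: |111.5 - 258| = 146.5 degrees
The angle between the hands is 146.5 degrees

Final answer: 146.5 degrees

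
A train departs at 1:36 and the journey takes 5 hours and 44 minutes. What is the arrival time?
Starting time: 1:36
Adding 44 minutes to 36 minutes: 36 + 44 = 80 minutes = 1 hour and 20 minutes
Adding 5 hours: 1 + 5 + 1 (carry) = 7
Final time: 7:20

Final answer: 7:20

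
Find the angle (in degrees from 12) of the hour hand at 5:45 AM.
The hour hand moves 30 degrees per hour and 0.5 degrees per minute.
At 5:45: (5) x 30 + 45 x 0.5 = 150 + 22.5 = 172.5 degrees

Final answer: 172.5 degrees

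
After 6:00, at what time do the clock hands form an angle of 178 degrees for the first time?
At t minutes past 6:00, the hour hand is at 30 x 6 + 0.5t degrees and the minute hand is at 6t degrees.
The smaller angle between them is 178 degrees when |30H - 5.5t| = 178 or |30H - 5.5t| = 182.
With H = 6, solve 30 x 6 - 5.5t = +/- target for each target:
  t = (30 x 6 - 178) / 5.5 = 0.36
  t = (30 x 6 + 178) / 5.5 = 65.09 (outside (0, 60))
  t = (30 x 6 - 182) / 5.5 = -0.36 (outside (0, 60))
  t = (30 x 6 + 182) / 5.5 = 65.82 (outside (0, 60))
Valid solutions in (0, 60): {0.36} minutes.
The first occurrence is t = 0.36 minutes.
The hands form a 178-degree angle at 0.36 minutes past 6:00.

Final answer: 0.36 minutes past 6:00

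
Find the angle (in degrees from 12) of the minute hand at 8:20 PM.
The minute hand moves 6 degrees per minute.
At 8:20: 20 x 6 = 120 degrees

Final answer: 120 degrees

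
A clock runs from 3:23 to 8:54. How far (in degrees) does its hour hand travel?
The hour hand moves 0.5 degrees per minute.
Time elapsed: 8:54 - 3:23 = 331 minutes
Angular displacement: 331 x 0.5 = 165.5 degrees

Final answer: 165.5 degrees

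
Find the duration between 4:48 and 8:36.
From 4:48 to 8:36:
(8 x 60 + 36) - (4 x 60 + 48) = 516 - 288 = 228 minutes
= 3 hours and 48 minutes

Final answer: 3 hours and 48 minutes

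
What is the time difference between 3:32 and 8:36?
From 3:32 to 8:36:
(8 x 60 + 36) - (3 x 60 + 32) = 516 - 212 = 304 minutes
= 5 hours and 4 minutes

Final answer: 5 hours and 4 minutes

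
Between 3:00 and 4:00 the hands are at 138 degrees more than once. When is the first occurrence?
At t minutes past 3:00, the hour hand is at 30 x 3 + 0.5t degrees and the minute hand is at 6t degrees.
The smaller angle between them is 138 degrees when |30H - 5.5t| = 138 or |30H - 5.5t| = 222.
With H = 3, solve 30 x 3 - 5.5t = +/- target for each target:
  t = (30 x 3 - 138) / 5.5 = -8.73 (outside (0, 60))
  t = (30 x 3 + 138) / 5.5 = 41.45
  t = (30 x 3 - 222) / 5.5 = -24 (outside (0, 60))
  t = (30 x 3 + 222) / 5.5 = 56.73
Valid solutions in (0, 60): {41.45, 56.73} minutes.
The first occurrence is t = 41.45 minutes.
The hands form a 138-degree angle at 41.45 minutes past 3:00.

Final answer: 41.45 minutes past 3:00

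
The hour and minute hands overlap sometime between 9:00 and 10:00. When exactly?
The minute hand gains 5.5 degrees per minute on the hour hand.
At 9:00, the hour hand is at 270 degrees and the minute hand is at 0 degrees.
The gap is 270 degrees. Time to close: 270/5.5 = 60 x 9/11 = 49.09 minutes.
The hands overlap at 49.09 minutes past 9:00.

Final answer: 49.09 minutes past 9:00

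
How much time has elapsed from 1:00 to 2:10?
From 1:00 to 2:10:
(2 x 60 + 10) - (1 x 60 + 0) = 130 - 60 = 70 minutes
= 1 hour and 10 minutes

Final answer: 1 hour and 10 minutes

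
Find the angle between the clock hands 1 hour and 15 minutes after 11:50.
First find the time 1 hour and 15 minutes after 11:50.
Total minutes: 11 x 60 + 50 + 1 x 60 + 15 = 785.
785 mod 720 = 65 minutes = 1:05.
Now compute the angle at 1:05:
Hour hand: 1 x 30 + 5 x 0.5 = 32.5 degrees
Minute hand: 5 x 6 = 30 degrees
Difference: |32.5 - 30| = 2.5 degrees
The angle is 2.5 degrees

Final answer: 2.5 degrees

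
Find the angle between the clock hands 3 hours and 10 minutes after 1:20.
First find the time 3 hours and 10 minutes after 1:20.
Total minutes: 1 x 60 + 20 + 3 x 60 + 10 = 270.
270 mod 720 = 270 minutes = 4:30.
Now compute the angle at 4:30:
Hour hand: 4 x 30 + 30 x 0.5 = 135 degrees
Minute hand: 30 x 6 = 180 degrees
Difference: |135 - 180| = 45 degrees
The angle is 45 degrees

Final answer: 45 degrees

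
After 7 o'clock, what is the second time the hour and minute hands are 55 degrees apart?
At t minutes past 7:00, the hour hand is at 30 x 7 + 0.5t degrees and the minute hand is at 6t degrees.
The smaller angle between them is 55 degrees when |30H - 5.5t| = 55 or |30H - 5.5t| = 305.
With H = 7, solve 30 x 7 - 5.5t = +/- target for each target:
  t = (30 x 7 - 55) / 5.5 = 28.18
  t = (30 x 7 + 55) / 5.5 = 48.18
  t = (30 x 7 - 305) / 5.5 = -17.27 (outside (0, 60))
  t = (30 x 7 + 305) / 5.5 = 93.64 (outside (0, 60))
Valid solutions in (0, 60): {28.18, 48.18} minutes.
The second occurrence is t = 48.18 minutes.
The hands form a 55-degree angle at 48.18 minutes past 7:00.

Final answer: 48.18 minutes past 7:00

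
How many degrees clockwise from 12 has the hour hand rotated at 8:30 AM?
The hour hand moves 30 degrees per hour and 0.5 degrees per minute.
At 8:30: (8) x 30 + 30 x 0.5 = 240 + 15 = 255 degrees

Final answer: 255 degrees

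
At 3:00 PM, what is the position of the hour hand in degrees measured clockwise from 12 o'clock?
The hour hand moves 30 degrees per hour and 0.5 degrees per minute.
At 3:00: (3) x 30 + 0 x 0.5 = 90 + 0 = 90 degrees

Final answer: 90 degrees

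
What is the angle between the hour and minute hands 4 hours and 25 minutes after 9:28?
First find the time 4 hours and 25 minutes after 9:28.
Total minutes: 9 x 60 + 28 + 4 x 60 + 25 = 833.
833 mod 720 = 113 minutes = 1:53.
Now compute the angle at 1:53:
Hour hand: 1 x 30 + 53 x 0.5 = 56.5 degrees
Minute hand: 53 x 6 = 318 degrees
Difference: |56.5 - 318| = 261.5 degrees
Smaller angle: 360 - 261.5 = 98.5 degrees

Final answer: 98.5 degrees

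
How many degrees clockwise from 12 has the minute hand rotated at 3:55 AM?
The minute hand moves 6 degrees per minute.
At 3:55: 55 x 6 = 330 degrees

Final answer: 330 degrees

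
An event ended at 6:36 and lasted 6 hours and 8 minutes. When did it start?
Starting time: 6:36 = 396 total minutes past 12:00
Subtracting: 6 hours and 8 minutes = 368 minutes
396 - 368 = 28 minutes
= 28 minutes past 12:00 = 12:28

Final answer: 12:28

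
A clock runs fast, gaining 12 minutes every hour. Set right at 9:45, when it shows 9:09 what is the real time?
For every 60 true minutes, the faulty clock advances 72 minutes, so 1 faulty-clock minute corresponds to 60/72 true minutes.
From 9:45 to 9:09 on the faulty dial is 684 minutes.
True elapsed: 684 x 60/72 = 570 minutes = 9 hours and 30 minutes.
True time: 9:45 + 9 hours and 30 minutes = 7:15.

Final answer: 7:15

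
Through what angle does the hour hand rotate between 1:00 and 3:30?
The hour hand moves 0.5 degrees per minute.
Time elapsed: 3:30 - 1:00 = 150 minutes
Angular displacement: 150 x 0.5 = 75 degrees

Final answer: 75 degrees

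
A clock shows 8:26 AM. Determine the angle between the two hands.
Hour hand position: 8 x 30 + 26 x 0.5 = 253 degrees
Minute hand position: 26 x 6 = 156 degrees
Difference: |253 - 156| = 97 degrees
The angle between the hands is 97 degrees

Final answer: 97 degrees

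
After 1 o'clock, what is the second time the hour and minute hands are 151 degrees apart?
At t minutes past 1:00, the hour hand is at 30 x 1 + 0.5t degrees and the minute hand is at 6t degrees.
The smaller angle between them is 151 degrees when |30H - 5.5t| = 151 or |30H - 5.5t| = 209.
With H = 1, solve 30 x 1 - 5.5t = +/- target for each target:
  t = (30 x 1 - 151) / 5.5 = -22 (outside (0, 60))
  t = (30 x 1 + 151) / 5.5 = 32.91
  t = (30 x 1 - 209) / 5.5 = -32.55 (outside (0, 60))
  t = (30 x 1 + 209) / 5.5 = 43.45
Valid solutions in (0, 60): {32.91, 43.45} minutes.
The second occurrence is t = 43.45 minutes.
The hands form a 151-degree angle at 43.45 minutes past 1:00.

Final answer: 43.45 minutes past 1:00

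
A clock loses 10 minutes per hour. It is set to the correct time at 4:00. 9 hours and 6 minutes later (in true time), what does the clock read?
For every 60 true minutes, the faulty clock advances 60 - 10 = 50 minutes.
True elapsed: 9 hours and 6 minutes = 546 minutes.
Faulty clock advances: 546 x 50/60 = 455 minutes (drift: 91 minutes behind).
Shown time: 4:00 + 455 minutes = 11:35.

Final answer: 11:35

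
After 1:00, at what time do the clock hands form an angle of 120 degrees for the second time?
At t minutes past 1:00, the hour hand is at 30 x 1 + 0.5t degrees and the minute hand is at 6t degrees.
The smaller angle between them is 120 degrees when |30H - 5.5t| = 120 or |30H - 5.5t| = 240.
With H = 1, solve 30 x 1 - 5.5t = +/- target for each target:
  t = (30 x 1 - 120) / 5.5 = -16.36 (outside (0, 60))
  t = (30 x 1 + 120) / 5.5 = 27.27
  t = (30 x 1 - 240) / 5.5 = -38.18 (outside (0, 60))
  t = (30 x 1 + 240) / 5.5 = 49.09
Valid solutions in (0, 60): {27.27, 49.09} minutes.
The second occurrence is t = 49.09 minutes.
The hands form a 120-degree angle at 49.09 minutes past 1:00.

Final answer: 49.09 minutes past 1:00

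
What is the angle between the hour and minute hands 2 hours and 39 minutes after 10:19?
First find the time 2 hours and 39 minutes after 10:19.
Total minutes: 10 x 60 + 19 + 2 x 60 + 39 = 778.
778 mod 720 = 58 minutes = 12:58.
Now compute the angle at 12:58:
Hour hand: 0 x 30 + 58 x 0.5 = 29 degrees
Minute hand: 58 x 6 = 348 degrees
Difference: |29 - 348| = 319 degrees
Smaller angle: 360 - 319 = 41 degrees

Final answer: 41 degrees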